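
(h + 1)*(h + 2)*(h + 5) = h^3 + 8*h^2 + 17*h + 10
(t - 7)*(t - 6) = t^2 - 13*t + 42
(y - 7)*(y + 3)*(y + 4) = y^3 - 37*y - 84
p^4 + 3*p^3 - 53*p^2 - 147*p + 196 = (p - 7)*(p - 1)*(p + 4)*(p + 7)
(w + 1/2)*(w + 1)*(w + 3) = w^3 + 9*w^2/2 + 5*w + 3/2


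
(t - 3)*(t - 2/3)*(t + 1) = t^3 - 8*t^2/3 - 5*t/3 + 2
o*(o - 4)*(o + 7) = o^3 + 3*o^2 - 28*o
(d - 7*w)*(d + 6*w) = d^2 - d*w - 42*w^2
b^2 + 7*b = b*(b + 7)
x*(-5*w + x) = -5*w*x + x^2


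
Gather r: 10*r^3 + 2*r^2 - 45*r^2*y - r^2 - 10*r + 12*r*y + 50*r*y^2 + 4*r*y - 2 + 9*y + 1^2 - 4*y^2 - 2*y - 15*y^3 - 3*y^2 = 10*r^3 + r^2*(1 - 45*y) + r*(50*y^2 + 16*y - 10) - 15*y^3 - 7*y^2 + 7*y - 1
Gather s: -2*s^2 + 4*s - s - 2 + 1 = -2*s^2 + 3*s - 1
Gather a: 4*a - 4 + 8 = 4*a + 4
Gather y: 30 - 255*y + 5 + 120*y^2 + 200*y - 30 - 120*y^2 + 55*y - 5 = 0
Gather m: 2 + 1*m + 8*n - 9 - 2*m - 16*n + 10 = -m - 8*n + 3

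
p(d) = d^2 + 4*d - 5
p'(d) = 2*d + 4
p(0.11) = -4.55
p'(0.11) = 4.22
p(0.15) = -4.38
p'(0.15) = 4.30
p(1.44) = 2.83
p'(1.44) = 6.88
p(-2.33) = -8.89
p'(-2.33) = -0.66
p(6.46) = 62.57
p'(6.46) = 16.92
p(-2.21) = -8.96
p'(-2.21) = -0.42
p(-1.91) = -8.99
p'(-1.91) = 0.18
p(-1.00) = -8.00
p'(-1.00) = 2.00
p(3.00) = 16.00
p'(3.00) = 10.00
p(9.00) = 112.00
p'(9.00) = 22.00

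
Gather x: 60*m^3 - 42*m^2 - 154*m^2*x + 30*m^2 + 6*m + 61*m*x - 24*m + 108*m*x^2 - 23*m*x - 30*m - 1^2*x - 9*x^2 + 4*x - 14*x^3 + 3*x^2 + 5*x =60*m^3 - 12*m^2 - 48*m - 14*x^3 + x^2*(108*m - 6) + x*(-154*m^2 + 38*m + 8)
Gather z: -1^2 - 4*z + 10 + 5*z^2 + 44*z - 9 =5*z^2 + 40*z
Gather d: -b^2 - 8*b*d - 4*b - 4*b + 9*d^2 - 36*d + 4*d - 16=-b^2 - 8*b + 9*d^2 + d*(-8*b - 32) - 16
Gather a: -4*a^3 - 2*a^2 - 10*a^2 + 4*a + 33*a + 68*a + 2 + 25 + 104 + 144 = -4*a^3 - 12*a^2 + 105*a + 275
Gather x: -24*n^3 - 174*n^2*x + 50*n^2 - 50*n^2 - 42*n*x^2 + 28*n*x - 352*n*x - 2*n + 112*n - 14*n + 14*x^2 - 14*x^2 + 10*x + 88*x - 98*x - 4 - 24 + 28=-24*n^3 - 42*n*x^2 + 96*n + x*(-174*n^2 - 324*n)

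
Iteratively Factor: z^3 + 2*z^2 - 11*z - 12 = (z + 4)*(z^2 - 2*z - 3) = (z - 3)*(z + 4)*(z + 1)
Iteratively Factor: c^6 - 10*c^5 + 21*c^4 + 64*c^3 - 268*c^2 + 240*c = (c + 3)*(c^5 - 13*c^4 + 60*c^3 - 116*c^2 + 80*c) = (c - 4)*(c + 3)*(c^4 - 9*c^3 + 24*c^2 - 20*c) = (c - 4)*(c - 2)*(c + 3)*(c^3 - 7*c^2 + 10*c) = (c - 4)*(c - 2)^2*(c + 3)*(c^2 - 5*c) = (c - 5)*(c - 4)*(c - 2)^2*(c + 3)*(c)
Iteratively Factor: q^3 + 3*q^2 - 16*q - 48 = (q - 4)*(q^2 + 7*q + 12) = (q - 4)*(q + 3)*(q + 4)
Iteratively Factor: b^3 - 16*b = (b)*(b^2 - 16) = b*(b - 4)*(b + 4)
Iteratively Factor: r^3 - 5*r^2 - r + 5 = (r - 1)*(r^2 - 4*r - 5) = (r - 5)*(r - 1)*(r + 1)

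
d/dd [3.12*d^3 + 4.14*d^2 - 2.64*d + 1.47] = 9.36*d^2 + 8.28*d - 2.64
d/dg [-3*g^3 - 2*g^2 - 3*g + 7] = -9*g^2 - 4*g - 3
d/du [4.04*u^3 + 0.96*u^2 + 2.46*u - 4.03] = 12.12*u^2 + 1.92*u + 2.46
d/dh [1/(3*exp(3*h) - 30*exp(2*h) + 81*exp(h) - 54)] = (-exp(2*h) + 20*exp(h)/3 - 9)*exp(h)/(exp(3*h) - 10*exp(2*h) + 27*exp(h) - 18)^2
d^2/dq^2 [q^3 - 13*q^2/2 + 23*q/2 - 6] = 6*q - 13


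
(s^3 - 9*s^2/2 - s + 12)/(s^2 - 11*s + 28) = (s^2 - s/2 - 3)/(s - 7)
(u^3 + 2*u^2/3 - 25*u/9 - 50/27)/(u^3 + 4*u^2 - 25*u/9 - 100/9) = (u + 2/3)/(u + 4)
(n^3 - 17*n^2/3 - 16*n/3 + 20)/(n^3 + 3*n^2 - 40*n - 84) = (n - 5/3)/(n + 7)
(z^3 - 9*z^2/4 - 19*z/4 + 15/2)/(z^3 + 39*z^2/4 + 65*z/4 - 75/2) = (z^2 - z - 6)/(z^2 + 11*z + 30)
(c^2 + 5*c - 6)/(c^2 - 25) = (c^2 + 5*c - 6)/(c^2 - 25)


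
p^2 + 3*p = p*(p + 3)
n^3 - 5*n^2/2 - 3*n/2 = n*(n - 3)*(n + 1/2)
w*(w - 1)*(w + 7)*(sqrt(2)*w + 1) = sqrt(2)*w^4 + w^3 + 6*sqrt(2)*w^3 - 7*sqrt(2)*w^2 + 6*w^2 - 7*w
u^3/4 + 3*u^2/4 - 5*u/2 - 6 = (u/4 + 1/2)*(u - 3)*(u + 4)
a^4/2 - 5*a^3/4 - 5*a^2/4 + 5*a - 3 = (a/2 + 1)*(a - 2)*(a - 3/2)*(a - 1)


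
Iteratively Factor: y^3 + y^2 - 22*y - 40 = (y - 5)*(y^2 + 6*y + 8) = (y - 5)*(y + 4)*(y + 2)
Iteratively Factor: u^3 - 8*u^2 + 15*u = (u - 3)*(u^2 - 5*u) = u*(u - 3)*(u - 5)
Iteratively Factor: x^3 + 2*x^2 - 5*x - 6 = (x + 1)*(x^2 + x - 6) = (x - 2)*(x + 1)*(x + 3)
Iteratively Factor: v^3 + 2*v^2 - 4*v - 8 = (v - 2)*(v^2 + 4*v + 4) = (v - 2)*(v + 2)*(v + 2)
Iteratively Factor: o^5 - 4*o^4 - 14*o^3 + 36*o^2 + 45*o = (o)*(o^4 - 4*o^3 - 14*o^2 + 36*o + 45) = o*(o - 5)*(o^3 + o^2 - 9*o - 9) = o*(o - 5)*(o + 3)*(o^2 - 2*o - 3) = o*(o - 5)*(o + 1)*(o + 3)*(o - 3)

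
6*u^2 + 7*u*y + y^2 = (u + y)*(6*u + y)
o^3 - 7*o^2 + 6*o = o*(o - 6)*(o - 1)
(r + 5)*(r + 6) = r^2 + 11*r + 30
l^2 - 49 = (l - 7)*(l + 7)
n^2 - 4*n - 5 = (n - 5)*(n + 1)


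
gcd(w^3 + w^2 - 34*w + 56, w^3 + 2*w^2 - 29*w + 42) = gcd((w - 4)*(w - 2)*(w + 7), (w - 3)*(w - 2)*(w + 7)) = w^2 + 5*w - 14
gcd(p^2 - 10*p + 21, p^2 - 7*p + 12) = p - 3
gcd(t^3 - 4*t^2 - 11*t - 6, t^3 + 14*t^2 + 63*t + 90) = 1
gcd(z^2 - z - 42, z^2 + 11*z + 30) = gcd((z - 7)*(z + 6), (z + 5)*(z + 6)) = z + 6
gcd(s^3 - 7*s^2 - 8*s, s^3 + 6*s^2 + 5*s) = s^2 + s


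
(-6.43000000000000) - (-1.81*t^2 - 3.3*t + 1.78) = 1.81*t^2 + 3.3*t - 8.21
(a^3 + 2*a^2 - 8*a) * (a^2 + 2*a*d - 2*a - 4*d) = a^5 + 2*a^4*d - 12*a^3 - 24*a^2*d + 16*a^2 + 32*a*d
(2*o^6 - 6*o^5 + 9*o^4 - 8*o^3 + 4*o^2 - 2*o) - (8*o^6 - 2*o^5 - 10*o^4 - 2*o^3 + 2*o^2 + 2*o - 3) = -6*o^6 - 4*o^5 + 19*o^4 - 6*o^3 + 2*o^2 - 4*o + 3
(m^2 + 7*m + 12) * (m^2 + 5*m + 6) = m^4 + 12*m^3 + 53*m^2 + 102*m + 72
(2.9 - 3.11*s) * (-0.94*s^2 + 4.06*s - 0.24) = 2.9234*s^3 - 15.3526*s^2 + 12.5204*s - 0.696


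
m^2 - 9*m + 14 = (m - 7)*(m - 2)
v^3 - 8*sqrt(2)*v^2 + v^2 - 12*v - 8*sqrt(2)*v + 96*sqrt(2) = (v - 3)*(v + 4)*(v - 8*sqrt(2))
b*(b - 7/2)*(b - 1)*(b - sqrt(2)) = b^4 - 9*b^3/2 - sqrt(2)*b^3 + 7*b^2/2 + 9*sqrt(2)*b^2/2 - 7*sqrt(2)*b/2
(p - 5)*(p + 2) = p^2 - 3*p - 10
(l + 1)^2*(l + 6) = l^3 + 8*l^2 + 13*l + 6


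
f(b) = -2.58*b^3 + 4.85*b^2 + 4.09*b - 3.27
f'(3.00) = -36.47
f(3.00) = -17.01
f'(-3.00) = -94.67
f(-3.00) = 97.77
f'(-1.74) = -36.22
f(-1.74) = 17.89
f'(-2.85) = -86.42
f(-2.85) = 84.19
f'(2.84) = -30.79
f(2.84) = -11.63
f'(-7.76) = -537.27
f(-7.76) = 1462.65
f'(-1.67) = -33.70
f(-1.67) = 15.44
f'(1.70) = -1.79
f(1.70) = 5.02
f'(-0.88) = -10.44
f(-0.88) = -1.36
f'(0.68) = 7.11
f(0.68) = 0.94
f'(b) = -7.74*b^2 + 9.7*b + 4.09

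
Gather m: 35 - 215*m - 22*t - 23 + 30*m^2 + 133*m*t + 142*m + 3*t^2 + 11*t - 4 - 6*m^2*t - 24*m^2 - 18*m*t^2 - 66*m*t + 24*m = m^2*(6 - 6*t) + m*(-18*t^2 + 67*t - 49) + 3*t^2 - 11*t + 8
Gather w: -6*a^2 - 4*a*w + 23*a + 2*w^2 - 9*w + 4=-6*a^2 + 23*a + 2*w^2 + w*(-4*a - 9) + 4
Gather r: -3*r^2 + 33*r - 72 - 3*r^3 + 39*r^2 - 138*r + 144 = -3*r^3 + 36*r^2 - 105*r + 72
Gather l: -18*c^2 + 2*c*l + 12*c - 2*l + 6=-18*c^2 + 12*c + l*(2*c - 2) + 6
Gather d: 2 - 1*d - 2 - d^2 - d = -d^2 - 2*d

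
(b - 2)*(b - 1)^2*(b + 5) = b^4 + b^3 - 15*b^2 + 23*b - 10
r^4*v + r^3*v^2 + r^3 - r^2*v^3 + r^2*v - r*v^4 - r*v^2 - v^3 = (r - v)*(r + v)^2*(r*v + 1)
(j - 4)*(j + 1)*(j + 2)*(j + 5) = j^4 + 4*j^3 - 15*j^2 - 58*j - 40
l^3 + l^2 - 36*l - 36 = (l - 6)*(l + 1)*(l + 6)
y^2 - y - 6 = (y - 3)*(y + 2)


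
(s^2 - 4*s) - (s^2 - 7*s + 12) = 3*s - 12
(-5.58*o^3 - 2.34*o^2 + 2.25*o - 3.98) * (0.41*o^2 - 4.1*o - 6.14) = -2.2878*o^5 + 21.9186*o^4 + 44.7777*o^3 + 3.5108*o^2 + 2.503*o + 24.4372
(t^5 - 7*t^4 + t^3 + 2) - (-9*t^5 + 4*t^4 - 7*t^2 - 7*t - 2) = 10*t^5 - 11*t^4 + t^3 + 7*t^2 + 7*t + 4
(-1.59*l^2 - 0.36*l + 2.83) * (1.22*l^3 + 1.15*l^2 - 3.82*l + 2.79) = -1.9398*l^5 - 2.2677*l^4 + 9.1124*l^3 + 0.193599999999999*l^2 - 11.815*l + 7.8957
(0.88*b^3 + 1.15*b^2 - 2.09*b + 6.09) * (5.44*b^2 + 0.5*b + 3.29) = 4.7872*b^5 + 6.696*b^4 - 7.8994*b^3 + 35.8681*b^2 - 3.8311*b + 20.0361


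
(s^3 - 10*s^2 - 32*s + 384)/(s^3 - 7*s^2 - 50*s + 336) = (s^2 - 2*s - 48)/(s^2 + s - 42)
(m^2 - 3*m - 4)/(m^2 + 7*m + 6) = (m - 4)/(m + 6)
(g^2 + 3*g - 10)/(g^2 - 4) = (g + 5)/(g + 2)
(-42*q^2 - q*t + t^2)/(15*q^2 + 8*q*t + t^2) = (-42*q^2 - q*t + t^2)/(15*q^2 + 8*q*t + t^2)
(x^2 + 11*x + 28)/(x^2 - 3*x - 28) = (x + 7)/(x - 7)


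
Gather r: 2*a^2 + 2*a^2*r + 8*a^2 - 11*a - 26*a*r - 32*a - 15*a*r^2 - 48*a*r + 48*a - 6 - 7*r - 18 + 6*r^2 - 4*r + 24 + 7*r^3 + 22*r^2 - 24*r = 10*a^2 + 5*a + 7*r^3 + r^2*(28 - 15*a) + r*(2*a^2 - 74*a - 35)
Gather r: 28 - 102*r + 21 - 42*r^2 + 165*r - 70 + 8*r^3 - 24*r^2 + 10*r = 8*r^3 - 66*r^2 + 73*r - 21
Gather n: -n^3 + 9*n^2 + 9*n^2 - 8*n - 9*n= -n^3 + 18*n^2 - 17*n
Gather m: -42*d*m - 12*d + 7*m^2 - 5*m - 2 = -12*d + 7*m^2 + m*(-42*d - 5) - 2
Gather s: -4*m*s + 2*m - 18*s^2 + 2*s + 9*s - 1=2*m - 18*s^2 + s*(11 - 4*m) - 1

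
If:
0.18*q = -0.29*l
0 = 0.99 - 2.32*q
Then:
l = -0.26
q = 0.43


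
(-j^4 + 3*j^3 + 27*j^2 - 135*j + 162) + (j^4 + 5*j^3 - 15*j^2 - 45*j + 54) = 8*j^3 + 12*j^2 - 180*j + 216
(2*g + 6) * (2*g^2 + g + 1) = 4*g^3 + 14*g^2 + 8*g + 6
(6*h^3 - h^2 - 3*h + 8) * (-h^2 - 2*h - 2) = -6*h^5 - 11*h^4 - 7*h^3 - 10*h - 16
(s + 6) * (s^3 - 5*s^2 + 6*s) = s^4 + s^3 - 24*s^2 + 36*s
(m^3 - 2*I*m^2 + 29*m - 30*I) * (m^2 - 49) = m^5 - 2*I*m^4 - 20*m^3 + 68*I*m^2 - 1421*m + 1470*I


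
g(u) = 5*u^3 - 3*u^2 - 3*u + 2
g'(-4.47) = 323.53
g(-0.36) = 2.46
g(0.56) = 0.26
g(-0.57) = 1.81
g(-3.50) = -238.62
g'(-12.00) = 2229.00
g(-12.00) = -9034.00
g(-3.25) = -191.58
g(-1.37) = -12.38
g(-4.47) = -491.11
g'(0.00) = -3.00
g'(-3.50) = 201.75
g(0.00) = 2.00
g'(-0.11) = -2.16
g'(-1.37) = 33.37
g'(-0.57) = 5.29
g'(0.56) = -1.66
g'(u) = 15*u^2 - 6*u - 3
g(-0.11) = 2.29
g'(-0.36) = 1.10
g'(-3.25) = 174.94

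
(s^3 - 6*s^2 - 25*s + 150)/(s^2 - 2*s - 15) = (s^2 - s - 30)/(s + 3)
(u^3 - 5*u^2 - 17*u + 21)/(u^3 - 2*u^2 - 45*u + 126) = (u^3 - 5*u^2 - 17*u + 21)/(u^3 - 2*u^2 - 45*u + 126)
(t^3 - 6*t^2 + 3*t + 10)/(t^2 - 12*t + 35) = (t^2 - t - 2)/(t - 7)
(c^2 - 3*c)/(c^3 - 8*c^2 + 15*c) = 1/(c - 5)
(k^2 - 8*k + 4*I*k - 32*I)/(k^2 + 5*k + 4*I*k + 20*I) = (k - 8)/(k + 5)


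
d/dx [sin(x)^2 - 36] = sin(2*x)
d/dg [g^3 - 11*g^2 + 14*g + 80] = 3*g^2 - 22*g + 14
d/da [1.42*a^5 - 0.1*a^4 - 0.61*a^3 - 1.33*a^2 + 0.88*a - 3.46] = 7.1*a^4 - 0.4*a^3 - 1.83*a^2 - 2.66*a + 0.88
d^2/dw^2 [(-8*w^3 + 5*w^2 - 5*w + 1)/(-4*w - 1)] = 2*(128*w^3 + 96*w^2 + 24*w - 41)/(64*w^3 + 48*w^2 + 12*w + 1)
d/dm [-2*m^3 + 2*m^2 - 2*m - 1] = -6*m^2 + 4*m - 2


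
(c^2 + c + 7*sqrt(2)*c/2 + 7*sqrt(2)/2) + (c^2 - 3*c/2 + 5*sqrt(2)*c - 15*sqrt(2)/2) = 2*c^2 - c/2 + 17*sqrt(2)*c/2 - 4*sqrt(2)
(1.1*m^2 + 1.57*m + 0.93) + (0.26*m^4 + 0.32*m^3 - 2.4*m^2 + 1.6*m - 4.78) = 0.26*m^4 + 0.32*m^3 - 1.3*m^2 + 3.17*m - 3.85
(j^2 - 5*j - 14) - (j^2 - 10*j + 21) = 5*j - 35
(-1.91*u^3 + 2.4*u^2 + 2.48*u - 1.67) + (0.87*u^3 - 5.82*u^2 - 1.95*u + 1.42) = -1.04*u^3 - 3.42*u^2 + 0.53*u - 0.25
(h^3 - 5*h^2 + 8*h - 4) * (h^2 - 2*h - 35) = h^5 - 7*h^4 - 17*h^3 + 155*h^2 - 272*h + 140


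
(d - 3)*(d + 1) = d^2 - 2*d - 3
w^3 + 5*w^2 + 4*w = w*(w + 1)*(w + 4)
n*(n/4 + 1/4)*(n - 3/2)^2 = n^4/4 - n^3/2 - 3*n^2/16 + 9*n/16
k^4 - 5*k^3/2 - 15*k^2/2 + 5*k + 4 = (k - 4)*(k - 1)*(k + 1/2)*(k + 2)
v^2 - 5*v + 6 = (v - 3)*(v - 2)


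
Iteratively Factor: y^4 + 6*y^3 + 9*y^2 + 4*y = (y)*(y^3 + 6*y^2 + 9*y + 4) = y*(y + 4)*(y^2 + 2*y + 1) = y*(y + 1)*(y + 4)*(y + 1)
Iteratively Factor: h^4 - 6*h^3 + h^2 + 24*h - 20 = (h - 2)*(h^3 - 4*h^2 - 7*h + 10) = (h - 2)*(h - 1)*(h^2 - 3*h - 10) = (h - 5)*(h - 2)*(h - 1)*(h + 2)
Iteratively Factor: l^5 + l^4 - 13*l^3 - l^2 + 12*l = (l - 1)*(l^4 + 2*l^3 - 11*l^2 - 12*l) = (l - 1)*(l + 4)*(l^3 - 2*l^2 - 3*l) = l*(l - 1)*(l + 4)*(l^2 - 2*l - 3) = l*(l - 3)*(l - 1)*(l + 4)*(l + 1)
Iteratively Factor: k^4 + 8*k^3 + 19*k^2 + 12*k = (k)*(k^3 + 8*k^2 + 19*k + 12) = k*(k + 1)*(k^2 + 7*k + 12) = k*(k + 1)*(k + 4)*(k + 3)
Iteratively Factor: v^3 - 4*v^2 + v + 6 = (v - 2)*(v^2 - 2*v - 3) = (v - 2)*(v + 1)*(v - 3)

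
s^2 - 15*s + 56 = (s - 8)*(s - 7)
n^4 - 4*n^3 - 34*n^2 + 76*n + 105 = (n - 7)*(n - 3)*(n + 1)*(n + 5)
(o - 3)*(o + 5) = o^2 + 2*o - 15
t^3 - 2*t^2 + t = t*(t - 1)^2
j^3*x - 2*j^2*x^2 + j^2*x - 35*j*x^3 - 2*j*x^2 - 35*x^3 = (j - 7*x)*(j + 5*x)*(j*x + x)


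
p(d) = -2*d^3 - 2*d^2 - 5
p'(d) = -6*d^2 - 4*d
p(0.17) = -5.07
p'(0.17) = -0.85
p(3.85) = -148.78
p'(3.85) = -104.34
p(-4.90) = 182.28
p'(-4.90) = -124.46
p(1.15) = -10.69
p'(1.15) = -12.54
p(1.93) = -26.83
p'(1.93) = -30.07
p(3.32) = -100.23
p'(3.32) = -79.41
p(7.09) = -818.34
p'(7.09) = -329.97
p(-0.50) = -5.25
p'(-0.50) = 0.50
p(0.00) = -5.00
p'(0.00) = 0.00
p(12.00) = -3749.00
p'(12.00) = -912.00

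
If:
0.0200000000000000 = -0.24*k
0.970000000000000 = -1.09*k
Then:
No Solution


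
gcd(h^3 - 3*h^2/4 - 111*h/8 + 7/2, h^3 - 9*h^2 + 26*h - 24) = h - 4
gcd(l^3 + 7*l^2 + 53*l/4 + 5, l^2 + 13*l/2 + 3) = l + 1/2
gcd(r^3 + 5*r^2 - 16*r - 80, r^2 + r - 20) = r^2 + r - 20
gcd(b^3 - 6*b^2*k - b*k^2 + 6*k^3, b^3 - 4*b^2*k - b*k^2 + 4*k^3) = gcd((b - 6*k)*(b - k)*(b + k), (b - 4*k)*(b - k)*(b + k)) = b^2 - k^2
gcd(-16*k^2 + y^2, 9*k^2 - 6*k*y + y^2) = 1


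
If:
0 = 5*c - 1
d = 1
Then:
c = 1/5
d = 1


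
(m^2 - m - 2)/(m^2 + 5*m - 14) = (m + 1)/(m + 7)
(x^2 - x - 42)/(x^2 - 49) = (x + 6)/(x + 7)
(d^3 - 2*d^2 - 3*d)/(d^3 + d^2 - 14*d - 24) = d*(d^2 - 2*d - 3)/(d^3 + d^2 - 14*d - 24)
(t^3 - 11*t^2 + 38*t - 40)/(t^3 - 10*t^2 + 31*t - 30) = (t - 4)/(t - 3)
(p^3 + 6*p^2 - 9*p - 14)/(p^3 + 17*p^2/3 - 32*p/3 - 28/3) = 3*(p + 1)/(3*p + 2)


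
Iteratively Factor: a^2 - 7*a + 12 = (a - 4)*(a - 3)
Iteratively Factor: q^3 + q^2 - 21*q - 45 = (q + 3)*(q^2 - 2*q - 15) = (q - 5)*(q + 3)*(q + 3)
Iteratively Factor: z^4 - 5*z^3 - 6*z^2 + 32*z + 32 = (z - 4)*(z^3 - z^2 - 10*z - 8) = (z - 4)^2*(z^2 + 3*z + 2) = (z - 4)^2*(z + 1)*(z + 2)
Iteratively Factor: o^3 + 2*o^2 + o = (o)*(o^2 + 2*o + 1) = o*(o + 1)*(o + 1)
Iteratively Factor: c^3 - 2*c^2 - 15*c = (c)*(c^2 - 2*c - 15) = c*(c - 5)*(c + 3)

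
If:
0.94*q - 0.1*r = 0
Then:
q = 0.106382978723404*r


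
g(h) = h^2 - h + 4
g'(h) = 2*h - 1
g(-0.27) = 4.34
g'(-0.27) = -1.54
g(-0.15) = 4.17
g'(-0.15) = -1.30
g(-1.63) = 8.29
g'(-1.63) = -4.26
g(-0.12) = 4.13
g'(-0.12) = -1.24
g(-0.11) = 4.12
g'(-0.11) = -1.22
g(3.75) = 14.31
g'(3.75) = 6.50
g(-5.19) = 36.13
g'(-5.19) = -11.38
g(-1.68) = 8.50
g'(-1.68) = -4.36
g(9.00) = 76.00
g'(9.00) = 17.00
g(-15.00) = 244.00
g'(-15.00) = -31.00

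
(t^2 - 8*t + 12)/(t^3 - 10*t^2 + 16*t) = (t - 6)/(t*(t - 8))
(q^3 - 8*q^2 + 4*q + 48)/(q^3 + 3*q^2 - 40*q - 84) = (q - 4)/(q + 7)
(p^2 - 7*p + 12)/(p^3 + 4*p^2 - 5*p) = (p^2 - 7*p + 12)/(p*(p^2 + 4*p - 5))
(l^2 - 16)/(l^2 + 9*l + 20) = (l - 4)/(l + 5)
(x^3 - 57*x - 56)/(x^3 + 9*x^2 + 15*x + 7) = (x - 8)/(x + 1)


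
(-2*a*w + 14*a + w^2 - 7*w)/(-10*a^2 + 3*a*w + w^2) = (w - 7)/(5*a + w)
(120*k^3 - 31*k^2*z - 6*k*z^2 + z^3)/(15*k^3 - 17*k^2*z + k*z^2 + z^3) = (-8*k + z)/(-k + z)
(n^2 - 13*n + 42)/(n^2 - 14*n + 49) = (n - 6)/(n - 7)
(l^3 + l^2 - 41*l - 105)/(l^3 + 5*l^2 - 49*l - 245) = (l + 3)/(l + 7)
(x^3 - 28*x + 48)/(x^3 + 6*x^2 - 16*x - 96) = (x - 2)/(x + 4)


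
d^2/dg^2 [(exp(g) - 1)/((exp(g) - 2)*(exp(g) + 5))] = (exp(4*g) - 7*exp(3*g) + 51*exp(2*g) - 19*exp(g) + 70)*exp(g)/(exp(6*g) + 9*exp(5*g) - 3*exp(4*g) - 153*exp(3*g) + 30*exp(2*g) + 900*exp(g) - 1000)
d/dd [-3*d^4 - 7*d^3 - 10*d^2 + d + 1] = -12*d^3 - 21*d^2 - 20*d + 1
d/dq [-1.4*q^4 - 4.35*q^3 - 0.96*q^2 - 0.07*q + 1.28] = -5.6*q^3 - 13.05*q^2 - 1.92*q - 0.07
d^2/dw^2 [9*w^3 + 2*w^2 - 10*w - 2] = 54*w + 4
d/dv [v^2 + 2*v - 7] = 2*v + 2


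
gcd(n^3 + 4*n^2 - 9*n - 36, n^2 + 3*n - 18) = n - 3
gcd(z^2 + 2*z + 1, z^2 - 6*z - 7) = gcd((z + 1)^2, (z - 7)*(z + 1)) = z + 1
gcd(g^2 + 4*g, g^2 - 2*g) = g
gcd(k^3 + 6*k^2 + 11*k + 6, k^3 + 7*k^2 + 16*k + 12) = k^2 + 5*k + 6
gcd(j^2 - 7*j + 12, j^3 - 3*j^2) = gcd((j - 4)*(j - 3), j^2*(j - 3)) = j - 3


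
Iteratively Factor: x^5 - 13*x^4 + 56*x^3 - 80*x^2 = (x - 4)*(x^4 - 9*x^3 + 20*x^2) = (x - 4)^2*(x^3 - 5*x^2) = (x - 5)*(x - 4)^2*(x^2) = x*(x - 5)*(x - 4)^2*(x)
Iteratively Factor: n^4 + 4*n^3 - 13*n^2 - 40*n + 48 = (n - 3)*(n^3 + 7*n^2 + 8*n - 16) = (n - 3)*(n + 4)*(n^2 + 3*n - 4) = (n - 3)*(n - 1)*(n + 4)*(n + 4)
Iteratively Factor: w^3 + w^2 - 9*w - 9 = (w + 1)*(w^2 - 9) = (w + 1)*(w + 3)*(w - 3)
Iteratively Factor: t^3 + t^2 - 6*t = (t)*(t^2 + t - 6) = t*(t + 3)*(t - 2)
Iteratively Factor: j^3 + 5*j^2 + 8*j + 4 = (j + 2)*(j^2 + 3*j + 2) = (j + 1)*(j + 2)*(j + 2)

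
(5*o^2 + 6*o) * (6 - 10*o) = -50*o^3 - 30*o^2 + 36*o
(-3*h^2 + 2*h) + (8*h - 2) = -3*h^2 + 10*h - 2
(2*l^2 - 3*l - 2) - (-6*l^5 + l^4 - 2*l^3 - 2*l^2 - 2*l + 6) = 6*l^5 - l^4 + 2*l^3 + 4*l^2 - l - 8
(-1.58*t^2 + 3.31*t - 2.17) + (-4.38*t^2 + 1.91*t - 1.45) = -5.96*t^2 + 5.22*t - 3.62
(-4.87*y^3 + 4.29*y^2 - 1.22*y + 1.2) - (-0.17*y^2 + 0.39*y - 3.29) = -4.87*y^3 + 4.46*y^2 - 1.61*y + 4.49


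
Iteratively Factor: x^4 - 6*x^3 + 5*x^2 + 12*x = (x + 1)*(x^3 - 7*x^2 + 12*x) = x*(x + 1)*(x^2 - 7*x + 12) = x*(x - 4)*(x + 1)*(x - 3)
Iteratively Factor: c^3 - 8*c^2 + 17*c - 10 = (c - 2)*(c^2 - 6*c + 5) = (c - 5)*(c - 2)*(c - 1)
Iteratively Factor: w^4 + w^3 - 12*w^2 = (w)*(w^3 + w^2 - 12*w) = w^2*(w^2 + w - 12) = w^2*(w - 3)*(w + 4)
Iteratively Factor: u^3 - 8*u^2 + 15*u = (u - 5)*(u^2 - 3*u) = (u - 5)*(u - 3)*(u)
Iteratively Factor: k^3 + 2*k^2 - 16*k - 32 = (k + 2)*(k^2 - 16) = (k + 2)*(k + 4)*(k - 4)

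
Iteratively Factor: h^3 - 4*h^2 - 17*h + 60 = (h + 4)*(h^2 - 8*h + 15) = (h - 5)*(h + 4)*(h - 3)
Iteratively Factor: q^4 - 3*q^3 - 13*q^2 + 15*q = (q)*(q^3 - 3*q^2 - 13*q + 15) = q*(q - 5)*(q^2 + 2*q - 3) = q*(q - 5)*(q + 3)*(q - 1)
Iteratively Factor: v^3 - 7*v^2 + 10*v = (v - 2)*(v^2 - 5*v) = v*(v - 2)*(v - 5)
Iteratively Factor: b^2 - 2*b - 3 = (b + 1)*(b - 3)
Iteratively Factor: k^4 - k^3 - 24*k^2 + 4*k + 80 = (k - 5)*(k^3 + 4*k^2 - 4*k - 16) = (k - 5)*(k + 4)*(k^2 - 4) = (k - 5)*(k - 2)*(k + 4)*(k + 2)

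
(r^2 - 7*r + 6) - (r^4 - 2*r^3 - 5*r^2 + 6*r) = -r^4 + 2*r^3 + 6*r^2 - 13*r + 6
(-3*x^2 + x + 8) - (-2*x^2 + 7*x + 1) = -x^2 - 6*x + 7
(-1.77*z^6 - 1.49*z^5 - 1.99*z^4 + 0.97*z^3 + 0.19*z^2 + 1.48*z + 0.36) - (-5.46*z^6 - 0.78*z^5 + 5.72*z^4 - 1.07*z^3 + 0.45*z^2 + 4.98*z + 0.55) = 3.69*z^6 - 0.71*z^5 - 7.71*z^4 + 2.04*z^3 - 0.26*z^2 - 3.5*z - 0.19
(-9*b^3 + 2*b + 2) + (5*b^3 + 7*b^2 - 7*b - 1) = -4*b^3 + 7*b^2 - 5*b + 1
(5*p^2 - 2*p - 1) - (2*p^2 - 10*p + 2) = 3*p^2 + 8*p - 3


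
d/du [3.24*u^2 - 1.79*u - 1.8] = 6.48*u - 1.79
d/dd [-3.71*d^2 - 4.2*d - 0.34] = -7.42*d - 4.2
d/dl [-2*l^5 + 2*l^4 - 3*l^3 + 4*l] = -10*l^4 + 8*l^3 - 9*l^2 + 4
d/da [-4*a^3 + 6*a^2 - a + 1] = -12*a^2 + 12*a - 1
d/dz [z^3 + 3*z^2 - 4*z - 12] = 3*z^2 + 6*z - 4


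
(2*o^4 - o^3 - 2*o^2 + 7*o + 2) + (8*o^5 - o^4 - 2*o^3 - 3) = 8*o^5 + o^4 - 3*o^3 - 2*o^2 + 7*o - 1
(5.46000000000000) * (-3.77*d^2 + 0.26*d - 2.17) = -20.5842*d^2 + 1.4196*d - 11.8482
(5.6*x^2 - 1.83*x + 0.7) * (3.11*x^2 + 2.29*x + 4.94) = 17.416*x^4 + 7.1327*x^3 + 25.6503*x^2 - 7.4372*x + 3.458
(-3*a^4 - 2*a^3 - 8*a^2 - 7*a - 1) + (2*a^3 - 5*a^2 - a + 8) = -3*a^4 - 13*a^2 - 8*a + 7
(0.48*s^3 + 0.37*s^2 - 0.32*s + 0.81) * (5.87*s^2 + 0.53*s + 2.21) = 2.8176*s^5 + 2.4263*s^4 - 0.6215*s^3 + 5.4028*s^2 - 0.2779*s + 1.7901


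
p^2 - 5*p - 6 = (p - 6)*(p + 1)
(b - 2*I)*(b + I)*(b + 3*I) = b^3 + 2*I*b^2 + 5*b + 6*I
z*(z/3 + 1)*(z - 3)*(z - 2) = z^4/3 - 2*z^3/3 - 3*z^2 + 6*z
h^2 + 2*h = h*(h + 2)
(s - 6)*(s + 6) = s^2 - 36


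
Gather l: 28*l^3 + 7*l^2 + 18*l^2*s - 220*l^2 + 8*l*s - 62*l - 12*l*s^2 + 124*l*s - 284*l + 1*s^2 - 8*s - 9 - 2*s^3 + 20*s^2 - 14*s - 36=28*l^3 + l^2*(18*s - 213) + l*(-12*s^2 + 132*s - 346) - 2*s^3 + 21*s^2 - 22*s - 45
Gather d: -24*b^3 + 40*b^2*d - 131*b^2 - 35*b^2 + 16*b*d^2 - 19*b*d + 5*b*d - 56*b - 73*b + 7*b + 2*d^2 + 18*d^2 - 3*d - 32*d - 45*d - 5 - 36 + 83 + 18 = -24*b^3 - 166*b^2 - 122*b + d^2*(16*b + 20) + d*(40*b^2 - 14*b - 80) + 60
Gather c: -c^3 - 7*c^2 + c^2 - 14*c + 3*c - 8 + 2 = -c^3 - 6*c^2 - 11*c - 6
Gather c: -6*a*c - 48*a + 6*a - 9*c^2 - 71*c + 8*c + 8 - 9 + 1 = -42*a - 9*c^2 + c*(-6*a - 63)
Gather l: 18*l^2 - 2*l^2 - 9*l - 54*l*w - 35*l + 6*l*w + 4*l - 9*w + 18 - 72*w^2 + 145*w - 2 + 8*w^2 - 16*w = 16*l^2 + l*(-48*w - 40) - 64*w^2 + 120*w + 16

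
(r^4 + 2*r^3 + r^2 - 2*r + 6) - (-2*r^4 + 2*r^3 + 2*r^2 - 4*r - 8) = 3*r^4 - r^2 + 2*r + 14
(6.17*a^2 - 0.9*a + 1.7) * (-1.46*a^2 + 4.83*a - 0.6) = -9.0082*a^4 + 31.1151*a^3 - 10.531*a^2 + 8.751*a - 1.02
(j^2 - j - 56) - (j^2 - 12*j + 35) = 11*j - 91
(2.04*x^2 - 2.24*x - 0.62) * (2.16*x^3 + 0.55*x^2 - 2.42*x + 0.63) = 4.4064*x^5 - 3.7164*x^4 - 7.508*x^3 + 6.365*x^2 + 0.0891999999999997*x - 0.3906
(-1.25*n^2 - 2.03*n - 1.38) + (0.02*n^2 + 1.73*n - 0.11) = -1.23*n^2 - 0.3*n - 1.49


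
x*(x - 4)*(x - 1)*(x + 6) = x^4 + x^3 - 26*x^2 + 24*x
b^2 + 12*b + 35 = (b + 5)*(b + 7)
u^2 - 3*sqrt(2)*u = u*(u - 3*sqrt(2))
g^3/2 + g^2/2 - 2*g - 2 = (g/2 + 1)*(g - 2)*(g + 1)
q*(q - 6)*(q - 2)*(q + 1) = q^4 - 7*q^3 + 4*q^2 + 12*q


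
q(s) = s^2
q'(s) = 2*s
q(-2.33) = 5.43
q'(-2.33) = -4.66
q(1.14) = 1.30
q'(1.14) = 2.28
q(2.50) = 6.25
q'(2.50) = 5.00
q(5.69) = 32.38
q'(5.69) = 11.38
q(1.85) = 3.42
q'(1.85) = 3.70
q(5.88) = 34.57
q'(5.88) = 11.76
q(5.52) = 30.47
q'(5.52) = 11.04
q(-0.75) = 0.56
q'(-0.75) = -1.50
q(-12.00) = 144.00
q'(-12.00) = -24.00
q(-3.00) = 9.00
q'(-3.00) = -6.00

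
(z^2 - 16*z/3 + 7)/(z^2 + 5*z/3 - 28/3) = (z - 3)/(z + 4)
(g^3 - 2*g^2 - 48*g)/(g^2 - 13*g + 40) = g*(g + 6)/(g - 5)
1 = 1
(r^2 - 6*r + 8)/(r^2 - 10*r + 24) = (r - 2)/(r - 6)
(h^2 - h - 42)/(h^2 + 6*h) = (h - 7)/h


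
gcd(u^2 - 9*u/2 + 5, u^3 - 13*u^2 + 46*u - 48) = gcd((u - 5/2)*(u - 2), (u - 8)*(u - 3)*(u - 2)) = u - 2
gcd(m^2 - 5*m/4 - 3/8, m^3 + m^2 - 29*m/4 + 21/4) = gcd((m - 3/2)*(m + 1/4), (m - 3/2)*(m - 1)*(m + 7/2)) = m - 3/2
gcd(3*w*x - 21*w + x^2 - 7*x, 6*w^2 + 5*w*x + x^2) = 3*w + x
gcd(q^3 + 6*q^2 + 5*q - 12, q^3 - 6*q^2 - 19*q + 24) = q^2 + 2*q - 3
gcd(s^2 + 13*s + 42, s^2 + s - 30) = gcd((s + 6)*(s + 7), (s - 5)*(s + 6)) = s + 6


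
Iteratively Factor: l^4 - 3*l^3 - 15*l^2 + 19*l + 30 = (l + 3)*(l^3 - 6*l^2 + 3*l + 10) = (l - 2)*(l + 3)*(l^2 - 4*l - 5) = (l - 5)*(l - 2)*(l + 3)*(l + 1)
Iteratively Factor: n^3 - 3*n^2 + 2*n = (n - 2)*(n^2 - n) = (n - 2)*(n - 1)*(n)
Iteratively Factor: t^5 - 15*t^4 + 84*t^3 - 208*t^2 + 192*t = (t)*(t^4 - 15*t^3 + 84*t^2 - 208*t + 192) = t*(t - 3)*(t^3 - 12*t^2 + 48*t - 64) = t*(t - 4)*(t - 3)*(t^2 - 8*t + 16) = t*(t - 4)^2*(t - 3)*(t - 4)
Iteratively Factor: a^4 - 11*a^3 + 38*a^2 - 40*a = (a - 2)*(a^3 - 9*a^2 + 20*a) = a*(a - 2)*(a^2 - 9*a + 20) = a*(a - 5)*(a - 2)*(a - 4)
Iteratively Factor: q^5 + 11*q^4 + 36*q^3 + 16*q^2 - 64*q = (q - 1)*(q^4 + 12*q^3 + 48*q^2 + 64*q) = (q - 1)*(q + 4)*(q^3 + 8*q^2 + 16*q) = (q - 1)*(q + 4)^2*(q^2 + 4*q) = (q - 1)*(q + 4)^3*(q)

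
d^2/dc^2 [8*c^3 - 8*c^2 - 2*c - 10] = 48*c - 16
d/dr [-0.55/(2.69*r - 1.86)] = 1.4795/(2.69*r - 1.86)^2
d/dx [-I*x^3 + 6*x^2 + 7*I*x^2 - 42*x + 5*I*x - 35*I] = -3*I*x^2 + x*(12 + 14*I) - 42 + 5*I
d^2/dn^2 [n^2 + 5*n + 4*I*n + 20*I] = 2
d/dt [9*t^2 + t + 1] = 18*t + 1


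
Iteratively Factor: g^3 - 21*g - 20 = (g - 5)*(g^2 + 5*g + 4) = (g - 5)*(g + 1)*(g + 4)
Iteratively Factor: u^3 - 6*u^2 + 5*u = (u - 1)*(u^2 - 5*u) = u*(u - 1)*(u - 5)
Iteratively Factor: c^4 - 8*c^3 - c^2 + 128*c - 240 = (c - 5)*(c^3 - 3*c^2 - 16*c + 48) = (c - 5)*(c - 3)*(c^2 - 16) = (c - 5)*(c - 4)*(c - 3)*(c + 4)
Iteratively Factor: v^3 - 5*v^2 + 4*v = (v - 4)*(v^2 - v) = v*(v - 4)*(v - 1)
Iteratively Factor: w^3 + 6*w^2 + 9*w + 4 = (w + 1)*(w^2 + 5*w + 4) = (w + 1)^2*(w + 4)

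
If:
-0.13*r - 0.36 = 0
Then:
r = -2.77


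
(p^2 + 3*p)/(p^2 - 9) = p/(p - 3)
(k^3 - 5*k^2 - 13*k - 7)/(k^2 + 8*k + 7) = (k^2 - 6*k - 7)/(k + 7)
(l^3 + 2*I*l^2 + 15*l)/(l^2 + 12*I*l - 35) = l*(l - 3*I)/(l + 7*I)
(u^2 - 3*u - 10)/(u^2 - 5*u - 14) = (u - 5)/(u - 7)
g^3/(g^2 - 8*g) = g^2/(g - 8)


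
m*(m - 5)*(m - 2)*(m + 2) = m^4 - 5*m^3 - 4*m^2 + 20*m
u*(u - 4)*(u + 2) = u^3 - 2*u^2 - 8*u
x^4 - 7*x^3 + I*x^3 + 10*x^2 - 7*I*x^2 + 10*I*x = x*(x - 5)*(x - 2)*(x + I)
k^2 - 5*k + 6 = (k - 3)*(k - 2)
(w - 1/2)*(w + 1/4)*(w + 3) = w^3 + 11*w^2/4 - 7*w/8 - 3/8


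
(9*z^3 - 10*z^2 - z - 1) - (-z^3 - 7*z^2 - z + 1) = 10*z^3 - 3*z^2 - 2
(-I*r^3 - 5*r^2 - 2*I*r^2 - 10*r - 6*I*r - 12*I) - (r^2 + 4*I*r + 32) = -I*r^3 - 6*r^2 - 2*I*r^2 - 10*r - 10*I*r - 32 - 12*I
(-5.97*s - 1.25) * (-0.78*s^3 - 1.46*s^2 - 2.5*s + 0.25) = 4.6566*s^4 + 9.6912*s^3 + 16.75*s^2 + 1.6325*s - 0.3125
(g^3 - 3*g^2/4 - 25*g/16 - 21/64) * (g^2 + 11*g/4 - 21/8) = g^5 + 2*g^4 - 25*g^3/4 - 85*g^2/32 + 819*g/256 + 441/512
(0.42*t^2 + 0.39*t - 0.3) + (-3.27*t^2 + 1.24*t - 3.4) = -2.85*t^2 + 1.63*t - 3.7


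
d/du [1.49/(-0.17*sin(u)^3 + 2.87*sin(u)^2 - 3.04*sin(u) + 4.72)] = (0.7599*sin(u)^2 - 8.5526*sin(u) + 4.5296)*cos(u)/(0.17*sin(u)^3 - 2.87*sin(u)^2 + 3.04*sin(u) - 4.72)^2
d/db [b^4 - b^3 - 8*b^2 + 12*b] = 4*b^3 - 3*b^2 - 16*b + 12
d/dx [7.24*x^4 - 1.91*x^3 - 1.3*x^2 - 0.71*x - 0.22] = 28.96*x^3 - 5.73*x^2 - 2.6*x - 0.71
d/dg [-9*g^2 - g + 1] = -18*g - 1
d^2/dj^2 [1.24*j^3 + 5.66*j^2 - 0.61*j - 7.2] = 7.44*j + 11.32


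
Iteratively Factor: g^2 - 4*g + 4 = (g - 2)*(g - 2)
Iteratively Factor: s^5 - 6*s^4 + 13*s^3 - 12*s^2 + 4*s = (s - 1)*(s^4 - 5*s^3 + 8*s^2 - 4*s) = (s - 1)^2*(s^3 - 4*s^2 + 4*s) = (s - 2)*(s - 1)^2*(s^2 - 2*s) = (s - 2)^2*(s - 1)^2*(s)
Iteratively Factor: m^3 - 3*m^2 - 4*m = (m + 1)*(m^2 - 4*m) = (m - 4)*(m + 1)*(m)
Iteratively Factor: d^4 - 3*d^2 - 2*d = (d - 2)*(d^3 + 2*d^2 + d) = d*(d - 2)*(d^2 + 2*d + 1) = d*(d - 2)*(d + 1)*(d + 1)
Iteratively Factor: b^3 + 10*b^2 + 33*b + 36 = (b + 4)*(b^2 + 6*b + 9) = (b + 3)*(b + 4)*(b + 3)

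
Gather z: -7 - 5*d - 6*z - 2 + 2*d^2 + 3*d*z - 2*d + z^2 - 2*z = 2*d^2 - 7*d + z^2 + z*(3*d - 8) - 9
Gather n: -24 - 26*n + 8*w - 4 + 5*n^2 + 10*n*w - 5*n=5*n^2 + n*(10*w - 31) + 8*w - 28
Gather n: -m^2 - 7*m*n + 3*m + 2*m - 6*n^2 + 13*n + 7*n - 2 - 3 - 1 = -m^2 + 5*m - 6*n^2 + n*(20 - 7*m) - 6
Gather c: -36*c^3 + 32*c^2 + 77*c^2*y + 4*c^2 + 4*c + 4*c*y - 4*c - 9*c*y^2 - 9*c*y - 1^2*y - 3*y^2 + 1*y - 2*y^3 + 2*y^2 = -36*c^3 + c^2*(77*y + 36) + c*(-9*y^2 - 5*y) - 2*y^3 - y^2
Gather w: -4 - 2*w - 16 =-2*w - 20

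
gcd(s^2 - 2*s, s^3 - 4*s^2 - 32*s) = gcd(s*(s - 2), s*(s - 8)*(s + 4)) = s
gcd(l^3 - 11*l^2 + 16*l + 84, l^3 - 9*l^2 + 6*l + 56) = l^2 - 5*l - 14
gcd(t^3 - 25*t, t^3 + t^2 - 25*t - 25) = t^2 - 25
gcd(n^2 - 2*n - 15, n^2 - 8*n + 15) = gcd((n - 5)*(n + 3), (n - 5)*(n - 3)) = n - 5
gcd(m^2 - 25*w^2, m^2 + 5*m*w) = m + 5*w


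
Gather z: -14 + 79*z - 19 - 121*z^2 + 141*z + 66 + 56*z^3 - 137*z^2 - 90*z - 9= 56*z^3 - 258*z^2 + 130*z + 24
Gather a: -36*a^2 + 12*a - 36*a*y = -36*a^2 + a*(12 - 36*y)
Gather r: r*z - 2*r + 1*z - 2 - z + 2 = r*(z - 2)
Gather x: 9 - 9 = 0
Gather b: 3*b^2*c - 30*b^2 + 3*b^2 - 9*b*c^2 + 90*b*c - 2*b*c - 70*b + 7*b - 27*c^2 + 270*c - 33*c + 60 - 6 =b^2*(3*c - 27) + b*(-9*c^2 + 88*c - 63) - 27*c^2 + 237*c + 54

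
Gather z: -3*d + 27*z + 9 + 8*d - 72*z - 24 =5*d - 45*z - 15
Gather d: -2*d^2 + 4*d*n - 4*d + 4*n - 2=-2*d^2 + d*(4*n - 4) + 4*n - 2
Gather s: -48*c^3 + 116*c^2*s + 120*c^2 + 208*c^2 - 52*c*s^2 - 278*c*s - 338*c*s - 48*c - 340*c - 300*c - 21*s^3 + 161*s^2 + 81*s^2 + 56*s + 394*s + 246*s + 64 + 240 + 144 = -48*c^3 + 328*c^2 - 688*c - 21*s^3 + s^2*(242 - 52*c) + s*(116*c^2 - 616*c + 696) + 448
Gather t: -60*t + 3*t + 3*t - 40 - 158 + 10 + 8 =-54*t - 180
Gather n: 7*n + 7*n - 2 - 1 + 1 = 14*n - 2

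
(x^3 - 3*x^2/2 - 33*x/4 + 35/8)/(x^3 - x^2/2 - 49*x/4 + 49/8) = (2*x + 5)/(2*x + 7)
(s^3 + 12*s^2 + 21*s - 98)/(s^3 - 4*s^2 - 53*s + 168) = (s^2 + 5*s - 14)/(s^2 - 11*s + 24)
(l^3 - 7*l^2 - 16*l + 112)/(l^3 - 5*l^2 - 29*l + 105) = (l^2 - 16)/(l^2 + 2*l - 15)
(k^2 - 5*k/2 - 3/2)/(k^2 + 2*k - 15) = (k + 1/2)/(k + 5)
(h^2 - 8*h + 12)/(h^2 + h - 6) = (h - 6)/(h + 3)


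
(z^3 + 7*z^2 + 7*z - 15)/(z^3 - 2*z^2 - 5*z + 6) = (z^2 + 8*z + 15)/(z^2 - z - 6)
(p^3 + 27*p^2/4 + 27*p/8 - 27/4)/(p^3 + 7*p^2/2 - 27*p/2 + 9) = (8*p^2 + 6*p - 9)/(4*(2*p^2 - 5*p + 3))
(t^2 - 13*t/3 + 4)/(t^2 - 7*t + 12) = (t - 4/3)/(t - 4)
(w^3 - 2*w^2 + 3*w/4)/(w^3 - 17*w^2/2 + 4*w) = (w - 3/2)/(w - 8)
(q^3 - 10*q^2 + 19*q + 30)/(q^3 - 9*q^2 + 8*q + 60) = (q + 1)/(q + 2)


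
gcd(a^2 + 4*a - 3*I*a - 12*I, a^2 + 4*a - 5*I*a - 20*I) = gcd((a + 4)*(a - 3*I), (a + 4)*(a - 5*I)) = a + 4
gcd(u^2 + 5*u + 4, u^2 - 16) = u + 4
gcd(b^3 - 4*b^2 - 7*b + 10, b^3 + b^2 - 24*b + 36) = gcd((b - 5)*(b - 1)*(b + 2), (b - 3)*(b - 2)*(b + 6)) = 1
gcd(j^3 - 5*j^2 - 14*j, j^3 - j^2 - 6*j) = j^2 + 2*j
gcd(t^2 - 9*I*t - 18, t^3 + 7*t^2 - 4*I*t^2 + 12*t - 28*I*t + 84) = t - 6*I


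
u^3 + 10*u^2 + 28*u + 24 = (u + 2)^2*(u + 6)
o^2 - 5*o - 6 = (o - 6)*(o + 1)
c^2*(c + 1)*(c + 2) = c^4 + 3*c^3 + 2*c^2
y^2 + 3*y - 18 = (y - 3)*(y + 6)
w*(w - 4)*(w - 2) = w^3 - 6*w^2 + 8*w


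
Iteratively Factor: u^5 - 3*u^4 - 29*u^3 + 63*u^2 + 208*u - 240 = (u - 5)*(u^4 + 2*u^3 - 19*u^2 - 32*u + 48) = (u - 5)*(u - 4)*(u^3 + 6*u^2 + 5*u - 12) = (u - 5)*(u - 4)*(u - 1)*(u^2 + 7*u + 12) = (u - 5)*(u - 4)*(u - 1)*(u + 3)*(u + 4)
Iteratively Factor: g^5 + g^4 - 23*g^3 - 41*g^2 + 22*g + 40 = (g + 1)*(g^4 - 23*g^2 - 18*g + 40) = (g - 1)*(g + 1)*(g^3 + g^2 - 22*g - 40) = (g - 5)*(g - 1)*(g + 1)*(g^2 + 6*g + 8) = (g - 5)*(g - 1)*(g + 1)*(g + 4)*(g + 2)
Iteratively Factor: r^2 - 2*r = (r - 2)*(r)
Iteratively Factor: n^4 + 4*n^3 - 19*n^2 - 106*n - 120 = (n + 3)*(n^3 + n^2 - 22*n - 40) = (n + 2)*(n + 3)*(n^2 - n - 20) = (n + 2)*(n + 3)*(n + 4)*(n - 5)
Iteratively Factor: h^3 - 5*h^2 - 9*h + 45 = (h + 3)*(h^2 - 8*h + 15) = (h - 3)*(h + 3)*(h - 5)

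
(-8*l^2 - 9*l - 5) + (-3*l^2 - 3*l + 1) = -11*l^2 - 12*l - 4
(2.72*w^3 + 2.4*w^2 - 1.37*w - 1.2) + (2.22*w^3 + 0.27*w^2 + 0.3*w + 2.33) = 4.94*w^3 + 2.67*w^2 - 1.07*w + 1.13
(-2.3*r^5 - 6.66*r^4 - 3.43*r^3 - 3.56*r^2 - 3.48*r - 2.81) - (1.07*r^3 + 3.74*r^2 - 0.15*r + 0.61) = -2.3*r^5 - 6.66*r^4 - 4.5*r^3 - 7.3*r^2 - 3.33*r - 3.42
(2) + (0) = 2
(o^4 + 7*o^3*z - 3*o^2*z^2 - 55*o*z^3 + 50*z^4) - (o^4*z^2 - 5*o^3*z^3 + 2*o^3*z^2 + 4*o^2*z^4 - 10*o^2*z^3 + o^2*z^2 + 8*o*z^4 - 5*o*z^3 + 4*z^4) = -o^4*z^2 + o^4 + 5*o^3*z^3 - 2*o^3*z^2 + 7*o^3*z - 4*o^2*z^4 + 10*o^2*z^3 - 4*o^2*z^2 - 8*o*z^4 - 50*o*z^3 + 46*z^4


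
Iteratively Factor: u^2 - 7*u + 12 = (u - 3)*(u - 4)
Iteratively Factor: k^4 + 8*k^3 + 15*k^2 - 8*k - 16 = (k + 4)*(k^3 + 4*k^2 - k - 4) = (k - 1)*(k + 4)*(k^2 + 5*k + 4) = (k - 1)*(k + 4)^2*(k + 1)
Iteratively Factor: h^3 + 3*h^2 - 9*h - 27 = (h + 3)*(h^2 - 9) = (h + 3)^2*(h - 3)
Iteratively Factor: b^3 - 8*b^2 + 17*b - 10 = (b - 2)*(b^2 - 6*b + 5) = (b - 5)*(b - 2)*(b - 1)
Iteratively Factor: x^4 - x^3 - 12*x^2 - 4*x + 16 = (x + 2)*(x^3 - 3*x^2 - 6*x + 8) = (x - 1)*(x + 2)*(x^2 - 2*x - 8) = (x - 4)*(x - 1)*(x + 2)*(x + 2)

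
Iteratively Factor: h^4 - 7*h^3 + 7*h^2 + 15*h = (h + 1)*(h^3 - 8*h^2 + 15*h) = (h - 5)*(h + 1)*(h^2 - 3*h) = (h - 5)*(h - 3)*(h + 1)*(h)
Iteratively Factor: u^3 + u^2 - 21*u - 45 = (u + 3)*(u^2 - 2*u - 15) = (u + 3)^2*(u - 5)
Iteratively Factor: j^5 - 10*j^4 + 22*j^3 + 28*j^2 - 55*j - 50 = (j - 2)*(j^4 - 8*j^3 + 6*j^2 + 40*j + 25) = (j - 2)*(j + 1)*(j^3 - 9*j^2 + 15*j + 25) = (j - 5)*(j - 2)*(j + 1)*(j^2 - 4*j - 5) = (j - 5)*(j - 2)*(j + 1)^2*(j - 5)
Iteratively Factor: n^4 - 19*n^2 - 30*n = (n + 3)*(n^3 - 3*n^2 - 10*n) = (n - 5)*(n + 3)*(n^2 + 2*n) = n*(n - 5)*(n + 3)*(n + 2)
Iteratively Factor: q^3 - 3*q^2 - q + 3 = (q + 1)*(q^2 - 4*q + 3) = (q - 1)*(q + 1)*(q - 3)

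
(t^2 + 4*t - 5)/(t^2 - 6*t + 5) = (t + 5)/(t - 5)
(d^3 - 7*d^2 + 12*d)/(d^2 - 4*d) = d - 3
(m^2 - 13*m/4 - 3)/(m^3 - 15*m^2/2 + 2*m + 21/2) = (4*m^2 - 13*m - 12)/(2*(2*m^3 - 15*m^2 + 4*m + 21))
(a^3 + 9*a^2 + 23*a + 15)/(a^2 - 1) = (a^2 + 8*a + 15)/(a - 1)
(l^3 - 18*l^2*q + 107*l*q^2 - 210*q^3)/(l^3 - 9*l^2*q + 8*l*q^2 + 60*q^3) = (l - 7*q)/(l + 2*q)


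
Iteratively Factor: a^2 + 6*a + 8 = (a + 2)*(a + 4)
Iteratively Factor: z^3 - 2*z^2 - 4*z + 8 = (z + 2)*(z^2 - 4*z + 4) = (z - 2)*(z + 2)*(z - 2)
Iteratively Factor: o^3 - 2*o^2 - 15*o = (o - 5)*(o^2 + 3*o) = o*(o - 5)*(o + 3)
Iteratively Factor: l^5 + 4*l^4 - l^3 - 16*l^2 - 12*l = (l + 2)*(l^4 + 2*l^3 - 5*l^2 - 6*l) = (l - 2)*(l + 2)*(l^3 + 4*l^2 + 3*l) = (l - 2)*(l + 1)*(l + 2)*(l^2 + 3*l) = (l - 2)*(l + 1)*(l + 2)*(l + 3)*(l)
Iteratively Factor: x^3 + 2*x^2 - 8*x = (x + 4)*(x^2 - 2*x) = (x - 2)*(x + 4)*(x)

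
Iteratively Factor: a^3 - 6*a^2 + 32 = (a + 2)*(a^2 - 8*a + 16) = (a - 4)*(a + 2)*(a - 4)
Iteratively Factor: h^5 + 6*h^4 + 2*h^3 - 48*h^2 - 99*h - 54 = (h + 2)*(h^4 + 4*h^3 - 6*h^2 - 36*h - 27) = (h + 2)*(h + 3)*(h^3 + h^2 - 9*h - 9) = (h + 1)*(h + 2)*(h + 3)*(h^2 - 9) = (h - 3)*(h + 1)*(h + 2)*(h + 3)*(h + 3)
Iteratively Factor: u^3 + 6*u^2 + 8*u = (u + 4)*(u^2 + 2*u) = u*(u + 4)*(u + 2)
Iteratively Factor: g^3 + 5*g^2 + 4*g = (g)*(g^2 + 5*g + 4) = g*(g + 1)*(g + 4)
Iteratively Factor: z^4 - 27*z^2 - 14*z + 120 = (z - 2)*(z^3 + 2*z^2 - 23*z - 60) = (z - 2)*(z + 3)*(z^2 - z - 20) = (z - 5)*(z - 2)*(z + 3)*(z + 4)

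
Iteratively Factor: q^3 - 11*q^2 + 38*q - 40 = (q - 4)*(q^2 - 7*q + 10) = (q - 4)*(q - 2)*(q - 5)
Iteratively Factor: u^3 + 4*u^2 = (u + 4)*(u^2) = u*(u + 4)*(u)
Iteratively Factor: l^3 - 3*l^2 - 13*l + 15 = (l + 3)*(l^2 - 6*l + 5) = (l - 5)*(l + 3)*(l - 1)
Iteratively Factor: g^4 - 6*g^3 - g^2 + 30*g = (g - 5)*(g^3 - g^2 - 6*g) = g*(g - 5)*(g^2 - g - 6) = g*(g - 5)*(g - 3)*(g + 2)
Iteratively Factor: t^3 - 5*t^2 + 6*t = (t - 3)*(t^2 - 2*t) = (t - 3)*(t - 2)*(t)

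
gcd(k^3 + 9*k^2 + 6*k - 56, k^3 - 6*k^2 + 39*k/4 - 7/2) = k - 2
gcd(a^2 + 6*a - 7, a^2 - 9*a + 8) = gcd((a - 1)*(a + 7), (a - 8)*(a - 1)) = a - 1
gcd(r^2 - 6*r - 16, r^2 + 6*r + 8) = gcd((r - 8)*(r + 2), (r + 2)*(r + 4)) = r + 2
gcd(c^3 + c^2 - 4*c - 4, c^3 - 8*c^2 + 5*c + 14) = c^2 - c - 2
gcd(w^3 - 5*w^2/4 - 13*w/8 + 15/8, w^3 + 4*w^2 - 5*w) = w - 1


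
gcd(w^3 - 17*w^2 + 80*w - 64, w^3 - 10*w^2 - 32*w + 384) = w^2 - 16*w + 64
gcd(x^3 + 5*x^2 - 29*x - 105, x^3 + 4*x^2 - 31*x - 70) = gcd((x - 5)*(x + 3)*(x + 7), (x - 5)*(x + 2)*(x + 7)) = x^2 + 2*x - 35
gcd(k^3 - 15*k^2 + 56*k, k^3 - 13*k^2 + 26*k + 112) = k^2 - 15*k + 56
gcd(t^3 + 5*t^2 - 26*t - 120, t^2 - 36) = t + 6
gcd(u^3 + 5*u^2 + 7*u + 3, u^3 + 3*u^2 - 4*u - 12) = u + 3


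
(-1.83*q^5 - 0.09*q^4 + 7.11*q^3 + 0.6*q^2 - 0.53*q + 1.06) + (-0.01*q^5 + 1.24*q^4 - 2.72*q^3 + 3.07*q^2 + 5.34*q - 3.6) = -1.84*q^5 + 1.15*q^4 + 4.39*q^3 + 3.67*q^2 + 4.81*q - 2.54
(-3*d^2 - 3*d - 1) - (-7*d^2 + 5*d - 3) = 4*d^2 - 8*d + 2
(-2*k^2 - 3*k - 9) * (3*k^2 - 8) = -6*k^4 - 9*k^3 - 11*k^2 + 24*k + 72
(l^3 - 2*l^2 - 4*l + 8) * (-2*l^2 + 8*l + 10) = -2*l^5 + 12*l^4 + 2*l^3 - 68*l^2 + 24*l + 80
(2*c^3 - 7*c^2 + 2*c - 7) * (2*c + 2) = 4*c^4 - 10*c^3 - 10*c^2 - 10*c - 14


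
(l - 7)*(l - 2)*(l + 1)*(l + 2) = l^4 - 6*l^3 - 11*l^2 + 24*l + 28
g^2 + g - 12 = (g - 3)*(g + 4)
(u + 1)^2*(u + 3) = u^3 + 5*u^2 + 7*u + 3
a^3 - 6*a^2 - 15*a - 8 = (a - 8)*(a + 1)^2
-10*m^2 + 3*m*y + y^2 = (-2*m + y)*(5*m + y)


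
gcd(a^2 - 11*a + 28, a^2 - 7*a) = a - 7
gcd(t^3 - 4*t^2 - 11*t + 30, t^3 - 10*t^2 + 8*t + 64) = 1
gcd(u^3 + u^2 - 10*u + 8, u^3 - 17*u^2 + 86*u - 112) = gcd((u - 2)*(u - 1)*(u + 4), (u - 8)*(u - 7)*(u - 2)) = u - 2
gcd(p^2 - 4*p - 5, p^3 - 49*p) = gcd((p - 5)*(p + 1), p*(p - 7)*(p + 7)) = 1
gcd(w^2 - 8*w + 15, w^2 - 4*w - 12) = 1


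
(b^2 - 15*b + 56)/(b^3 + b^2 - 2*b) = (b^2 - 15*b + 56)/(b*(b^2 + b - 2))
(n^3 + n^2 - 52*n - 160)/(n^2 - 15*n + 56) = (n^2 + 9*n + 20)/(n - 7)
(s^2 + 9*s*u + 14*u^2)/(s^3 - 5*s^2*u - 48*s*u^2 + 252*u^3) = (s + 2*u)/(s^2 - 12*s*u + 36*u^2)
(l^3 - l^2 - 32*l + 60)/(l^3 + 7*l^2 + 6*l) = (l^2 - 7*l + 10)/(l*(l + 1))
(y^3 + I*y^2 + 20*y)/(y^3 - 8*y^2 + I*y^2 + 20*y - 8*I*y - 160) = y/(y - 8)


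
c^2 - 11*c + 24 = (c - 8)*(c - 3)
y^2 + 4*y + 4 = (y + 2)^2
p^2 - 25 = (p - 5)*(p + 5)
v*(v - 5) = v^2 - 5*v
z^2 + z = z*(z + 1)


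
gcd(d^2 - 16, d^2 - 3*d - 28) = d + 4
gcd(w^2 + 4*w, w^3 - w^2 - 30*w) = w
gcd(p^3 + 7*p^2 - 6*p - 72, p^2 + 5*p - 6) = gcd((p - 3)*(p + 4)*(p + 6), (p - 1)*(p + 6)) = p + 6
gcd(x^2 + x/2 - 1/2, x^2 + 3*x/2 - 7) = 1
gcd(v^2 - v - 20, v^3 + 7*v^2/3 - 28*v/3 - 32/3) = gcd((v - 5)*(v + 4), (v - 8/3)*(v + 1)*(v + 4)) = v + 4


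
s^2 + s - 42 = (s - 6)*(s + 7)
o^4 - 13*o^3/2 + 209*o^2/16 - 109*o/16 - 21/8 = (o - 3)*(o - 2)*(o - 7/4)*(o + 1/4)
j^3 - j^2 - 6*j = j*(j - 3)*(j + 2)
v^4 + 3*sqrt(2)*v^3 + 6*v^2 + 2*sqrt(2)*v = v*(v + sqrt(2))^3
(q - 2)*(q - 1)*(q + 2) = q^3 - q^2 - 4*q + 4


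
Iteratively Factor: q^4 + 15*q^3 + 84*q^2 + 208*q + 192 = (q + 3)*(q^3 + 12*q^2 + 48*q + 64) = (q + 3)*(q + 4)*(q^2 + 8*q + 16) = (q + 3)*(q + 4)^2*(q + 4)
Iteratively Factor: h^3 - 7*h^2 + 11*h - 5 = (h - 1)*(h^2 - 6*h + 5) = (h - 5)*(h - 1)*(h - 1)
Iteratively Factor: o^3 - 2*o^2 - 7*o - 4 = (o - 4)*(o^2 + 2*o + 1) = (o - 4)*(o + 1)*(o + 1)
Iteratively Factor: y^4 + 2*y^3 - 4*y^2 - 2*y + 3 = (y + 3)*(y^3 - y^2 - y + 1) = (y - 1)*(y + 3)*(y^2 - 1) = (y - 1)^2*(y + 3)*(y + 1)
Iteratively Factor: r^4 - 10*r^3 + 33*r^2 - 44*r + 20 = (r - 5)*(r^3 - 5*r^2 + 8*r - 4) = (r - 5)*(r - 2)*(r^2 - 3*r + 2) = (r - 5)*(r - 2)^2*(r - 1)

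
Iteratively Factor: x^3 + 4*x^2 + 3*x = (x + 3)*(x^2 + x) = x*(x + 3)*(x + 1)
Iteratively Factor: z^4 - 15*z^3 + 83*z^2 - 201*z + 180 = (z - 3)*(z^3 - 12*z^2 + 47*z - 60) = (z - 5)*(z - 3)*(z^2 - 7*z + 12) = (z - 5)*(z - 3)^2*(z - 4)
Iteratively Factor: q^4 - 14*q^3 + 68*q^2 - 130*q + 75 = (q - 5)*(q^3 - 9*q^2 + 23*q - 15) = (q - 5)*(q - 1)*(q^2 - 8*q + 15) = (q - 5)*(q - 3)*(q - 1)*(q - 5)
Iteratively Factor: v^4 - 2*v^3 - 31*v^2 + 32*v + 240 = (v - 4)*(v^3 + 2*v^2 - 23*v - 60) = (v - 4)*(v + 3)*(v^2 - v - 20) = (v - 4)*(v + 3)*(v + 4)*(v - 5)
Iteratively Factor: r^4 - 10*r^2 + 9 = (r - 3)*(r^3 + 3*r^2 - r - 3) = (r - 3)*(r + 1)*(r^2 + 2*r - 3) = (r - 3)*(r + 1)*(r + 3)*(r - 1)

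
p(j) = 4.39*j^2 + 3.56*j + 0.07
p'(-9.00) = -75.46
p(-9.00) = 323.62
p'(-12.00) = -101.80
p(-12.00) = 589.51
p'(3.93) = 38.07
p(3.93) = 81.86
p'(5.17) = 48.95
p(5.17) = 135.82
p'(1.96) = 20.77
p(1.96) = 23.91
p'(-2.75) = -20.58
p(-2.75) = 23.48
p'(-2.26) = -16.28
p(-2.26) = 14.45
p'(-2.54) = -18.74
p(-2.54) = 19.35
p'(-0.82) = -3.64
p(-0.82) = 0.10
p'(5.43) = 51.24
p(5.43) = 148.84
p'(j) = 8.78*j + 3.56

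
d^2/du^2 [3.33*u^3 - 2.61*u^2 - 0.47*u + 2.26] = 19.98*u - 5.22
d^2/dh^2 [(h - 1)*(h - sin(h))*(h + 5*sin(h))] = -4*h^2*sin(h) + 4*h*sin(h) + 16*h*cos(h) - 10*h*cos(2*h) + 6*h - 8*sqrt(2)*cos(h + pi/4) + 10*sqrt(2)*cos(2*h + pi/4) - 2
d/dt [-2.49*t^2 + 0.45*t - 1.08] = 0.45 - 4.98*t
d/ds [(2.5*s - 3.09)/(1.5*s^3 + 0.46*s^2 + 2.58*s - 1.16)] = (-7.5*s^3 + 12.755*s^2 + 2.8428*s + 5.0722)/(2.25*s^6 + 1.38*s^5 + 7.9516*s^4 - 1.1064*s^3 + 5.5892*s^2 - 5.9856*s + 1.3456)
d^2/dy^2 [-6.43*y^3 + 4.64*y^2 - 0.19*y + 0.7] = 9.28 - 38.58*y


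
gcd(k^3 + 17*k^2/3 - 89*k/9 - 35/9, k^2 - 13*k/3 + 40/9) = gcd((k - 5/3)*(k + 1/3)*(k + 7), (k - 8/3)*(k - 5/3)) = k - 5/3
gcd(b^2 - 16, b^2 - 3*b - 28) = b + 4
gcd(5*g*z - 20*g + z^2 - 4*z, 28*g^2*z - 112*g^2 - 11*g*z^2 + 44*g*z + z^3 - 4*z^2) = z - 4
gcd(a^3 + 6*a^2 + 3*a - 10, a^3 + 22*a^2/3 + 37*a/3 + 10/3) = a^2 + 7*a + 10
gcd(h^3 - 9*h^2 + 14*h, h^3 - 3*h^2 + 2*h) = h^2 - 2*h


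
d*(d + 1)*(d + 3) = d^3 + 4*d^2 + 3*d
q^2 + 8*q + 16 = (q + 4)^2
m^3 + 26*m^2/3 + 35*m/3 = m*(m + 5/3)*(m + 7)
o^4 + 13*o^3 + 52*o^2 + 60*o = o*(o + 2)*(o + 5)*(o + 6)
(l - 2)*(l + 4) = l^2 + 2*l - 8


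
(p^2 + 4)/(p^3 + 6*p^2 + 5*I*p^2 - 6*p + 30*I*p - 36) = (p - 2*I)/(p^2 + 3*p*(2 + I) + 18*I)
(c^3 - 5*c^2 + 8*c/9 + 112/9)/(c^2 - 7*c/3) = c - 8/3 - 16/(3*c)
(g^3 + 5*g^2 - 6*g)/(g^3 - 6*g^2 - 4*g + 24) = g*(g^2 + 5*g - 6)/(g^3 - 6*g^2 - 4*g + 24)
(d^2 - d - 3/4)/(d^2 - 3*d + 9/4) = (2*d + 1)/(2*d - 3)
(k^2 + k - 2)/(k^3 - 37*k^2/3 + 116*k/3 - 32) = 3*(k^2 + k - 2)/(3*k^3 - 37*k^2 + 116*k - 96)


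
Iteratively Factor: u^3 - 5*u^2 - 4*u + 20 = (u + 2)*(u^2 - 7*u + 10) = (u - 2)*(u + 2)*(u - 5)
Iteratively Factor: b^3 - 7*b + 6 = (b - 1)*(b^2 + b - 6) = (b - 2)*(b - 1)*(b + 3)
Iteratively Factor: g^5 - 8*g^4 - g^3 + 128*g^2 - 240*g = (g - 4)*(g^4 - 4*g^3 - 17*g^2 + 60*g) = (g - 5)*(g - 4)*(g^3 + g^2 - 12*g) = (g - 5)*(g - 4)*(g - 3)*(g^2 + 4*g) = (g - 5)*(g - 4)*(g - 3)*(g + 4)*(g)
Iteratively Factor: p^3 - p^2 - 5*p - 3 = (p + 1)*(p^2 - 2*p - 3) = (p - 3)*(p + 1)*(p + 1)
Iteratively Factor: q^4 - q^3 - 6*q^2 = (q + 2)*(q^3 - 3*q^2) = q*(q + 2)*(q^2 - 3*q) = q*(q - 3)*(q + 2)*(q)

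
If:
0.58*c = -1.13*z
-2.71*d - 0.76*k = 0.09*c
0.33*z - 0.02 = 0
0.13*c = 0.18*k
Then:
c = -0.12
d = 0.03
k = -0.09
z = 0.06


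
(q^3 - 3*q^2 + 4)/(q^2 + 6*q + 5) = (q^2 - 4*q + 4)/(q + 5)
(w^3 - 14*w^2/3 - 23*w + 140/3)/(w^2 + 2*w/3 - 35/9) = 3*(w^2 - 3*w - 28)/(3*w + 7)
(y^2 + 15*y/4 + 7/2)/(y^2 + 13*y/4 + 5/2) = (4*y + 7)/(4*y + 5)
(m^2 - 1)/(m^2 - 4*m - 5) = (m - 1)/(m - 5)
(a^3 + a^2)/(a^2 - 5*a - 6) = a^2/(a - 6)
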